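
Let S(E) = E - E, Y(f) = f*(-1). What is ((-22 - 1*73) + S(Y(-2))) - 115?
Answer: -210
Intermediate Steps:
Y(f) = -f
S(E) = 0
((-22 - 1*73) + S(Y(-2))) - 115 = ((-22 - 1*73) + 0) - 115 = ((-22 - 73) + 0) - 115 = (-95 + 0) - 115 = -95 - 115 = -210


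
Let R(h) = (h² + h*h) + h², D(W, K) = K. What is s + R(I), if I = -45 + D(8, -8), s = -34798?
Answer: -26371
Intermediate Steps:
I = -53 (I = -45 - 8 = -53)
R(h) = 3*h² (R(h) = (h² + h²) + h² = 2*h² + h² = 3*h²)
s + R(I) = -34798 + 3*(-53)² = -34798 + 3*2809 = -34798 + 8427 = -26371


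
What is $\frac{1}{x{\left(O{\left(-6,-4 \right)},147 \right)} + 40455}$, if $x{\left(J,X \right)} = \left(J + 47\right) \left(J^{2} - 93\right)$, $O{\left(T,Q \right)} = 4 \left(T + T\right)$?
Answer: $\frac{1}{38244} \approx 2.6148 \cdot 10^{-5}$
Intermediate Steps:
$O{\left(T,Q \right)} = 8 T$ ($O{\left(T,Q \right)} = 4 \cdot 2 T = 8 T$)
$x{\left(J,X \right)} = \left(-93 + J^{2}\right) \left(47 + J\right)$ ($x{\left(J,X \right)} = \left(47 + J\right) \left(-93 + J^{2}\right) = \left(-93 + J^{2}\right) \left(47 + J\right)$)
$\frac{1}{x{\left(O{\left(-6,-4 \right)},147 \right)} + 40455} = \frac{1}{\left(-4371 + \left(8 \left(-6\right)\right)^{3} - 93 \cdot 8 \left(-6\right) + 47 \left(8 \left(-6\right)\right)^{2}\right) + 40455} = \frac{1}{\left(-4371 + \left(-48\right)^{3} - -4464 + 47 \left(-48\right)^{2}\right) + 40455} = \frac{1}{\left(-4371 - 110592 + 4464 + 47 \cdot 2304\right) + 40455} = \frac{1}{\left(-4371 - 110592 + 4464 + 108288\right) + 40455} = \frac{1}{-2211 + 40455} = \frac{1}{38244}$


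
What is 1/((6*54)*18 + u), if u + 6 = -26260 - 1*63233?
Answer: -1/83667 ≈ -1.1952e-5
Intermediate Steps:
u = -89499 (u = -6 + (-26260 - 1*63233) = -6 + (-26260 - 63233) = -6 - 89493 = -89499)
1/((6*54)*18 + u) = 1/((6*54)*18 - 89499) = 1/(324*18 - 89499) = 1/(5832 - 89499) = 1/(-83667) = -1/83667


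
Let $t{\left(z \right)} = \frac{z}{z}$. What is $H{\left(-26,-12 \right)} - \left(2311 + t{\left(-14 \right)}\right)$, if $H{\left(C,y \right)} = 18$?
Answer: $-2294$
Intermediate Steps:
$t{\left(z \right)} = 1$
$H{\left(-26,-12 \right)} - \left(2311 + t{\left(-14 \right)}\right) = 18 - \left(2311 + 1\right) = 18 - 2312 = -2294$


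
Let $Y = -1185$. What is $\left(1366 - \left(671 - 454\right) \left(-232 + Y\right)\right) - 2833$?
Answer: $306022$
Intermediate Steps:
$\left(1366 - \left(671 - 454\right) \left(-232 + Y\right)\right) - 2833 = \left(1366 - \left(671 - 454\right) \left(-232 - 1185\right)\right) - 2833 = \left(1366 - 217 \left(-1417\right)\right) - 2833 = \left(1366 - -307489\right) - 2833 = \left(1366 + 307489\right) - 2833 = 308855 - 2833 = 306022$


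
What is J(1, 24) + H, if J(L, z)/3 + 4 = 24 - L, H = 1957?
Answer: 2014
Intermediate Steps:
J(L, z) = 60 - 3*L (J(L, z) = -12 + 3*(24 - L) = -12 + (72 - 3*L) = 60 - 3*L)
J(1, 24) + H = (60 - 3*1) + 1957 = (60 - 3) + 1957 = 57 + 1957 = 2014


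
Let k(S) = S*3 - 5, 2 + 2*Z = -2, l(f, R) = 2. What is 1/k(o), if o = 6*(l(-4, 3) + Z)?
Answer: -1/5 ≈ -0.20000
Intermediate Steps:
Z = -2 (Z = -1 + (1/2)*(-2) = -1 - 1 = -2)
o = 0 (o = 6*(2 - 2) = 6*0 = 0)
k(S) = -5 + 3*S (k(S) = 3*S - 5 = -5 + 3*S)
1/k(o) = 1/(-5 + 3*0) = 1/(-5 + 0) = 1/(-5) = -1/5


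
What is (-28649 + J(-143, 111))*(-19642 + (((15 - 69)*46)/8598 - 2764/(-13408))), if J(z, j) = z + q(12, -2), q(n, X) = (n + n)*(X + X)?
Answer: 340694580589767/600427 ≈ 5.6742e+8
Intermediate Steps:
q(n, X) = 4*X*n (q(n, X) = (2*n)*(2*X) = 4*X*n)
J(z, j) = -96 + z (J(z, j) = z + 4*(-2)*12 = z - 96 = -96 + z)
(-28649 + J(-143, 111))*(-19642 + (((15 - 69)*46)/8598 - 2764/(-13408))) = (-28649 + (-96 - 143))*(-19642 + (((15 - 69)*46)/8598 - 2764/(-13408))) = (-28649 - 239)*(-19642 + (-54*46*(1/8598) - 2764*(-1/13408))) = -28888*(-19642 + (-2484*1/8598 + 691/3352)) = -28888*(-19642 + (-414/1433 + 691/3352)) = -28888*(-19642 - 397525/4803416) = -28888*(-94349094597/4803416) = 340694580589767/600427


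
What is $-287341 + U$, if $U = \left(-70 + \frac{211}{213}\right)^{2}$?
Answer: $- \frac{12820313228}{45369} \approx -2.8258 \cdot 10^{5}$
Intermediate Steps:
$U = \frac{216060601}{45369}$ ($U = \left(-70 + 211 \cdot \frac{1}{213}\right)^{2} = \left(-70 + \frac{211}{213}\right)^{2} = \left(- \frac{14699}{213}\right)^{2} = \frac{216060601}{45369} \approx 4762.3$)
$-287341 + U = -287341 + \frac{216060601}{45369} = - \frac{12820313228}{45369}$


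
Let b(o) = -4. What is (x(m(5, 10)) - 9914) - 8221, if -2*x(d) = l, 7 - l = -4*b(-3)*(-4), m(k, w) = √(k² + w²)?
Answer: -36341/2 ≈ -18171.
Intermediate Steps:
l = 71 (l = 7 - (-4*(-4))*(-4) = 7 - 16*(-4) = 7 - 1*(-64) = 7 + 64 = 71)
x(d) = -71/2 (x(d) = -½*71 = -71/2)
(x(m(5, 10)) - 9914) - 8221 = (-71/2 - 9914) - 8221 = -19899/2 - 8221 = -36341/2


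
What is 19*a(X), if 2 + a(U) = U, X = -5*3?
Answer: -323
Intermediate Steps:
X = -15
a(U) = -2 + U
19*a(X) = 19*(-2 - 15) = 19*(-17) = -323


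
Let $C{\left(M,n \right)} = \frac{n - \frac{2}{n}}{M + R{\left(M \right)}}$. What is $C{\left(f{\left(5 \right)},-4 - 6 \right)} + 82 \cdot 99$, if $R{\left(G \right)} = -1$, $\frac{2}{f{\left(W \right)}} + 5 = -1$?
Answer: $\frac{162507}{20} \approx 8125.4$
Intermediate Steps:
$f{\left(W \right)} = - \frac{1}{3}$ ($f{\left(W \right)} = \frac{2}{-5 - 1} = \frac{2}{-6} = 2 \left(- \frac{1}{6}\right) = - \frac{1}{3}$)
$C{\left(M,n \right)} = \frac{n - \frac{2}{n}}{-1 + M}$ ($C{\left(M,n \right)} = \frac{n - \frac{2}{n}}{M - 1} = \frac{n - \frac{2}{n}}{-1 + M}$)
$C{\left(f{\left(5 \right)},-4 - 6 \right)} + 82 \cdot 99 = \frac{-2 + \left(-4 - 6\right)^{2}}{\left(-4 - 6\right) \left(-1 - \frac{1}{3}\right)} + 82 \cdot 99 = \frac{-2 + \left(-4 - 6\right)^{2}}{\left(-4 - 6\right) \left(- \frac{4}{3}\right)} + 8118 = \frac{1}{-10} \left(- \frac{3}{4}\right) \left(-2 + \left(-10\right)^{2}\right) + 8118 = \left(- \frac{1}{10}\right) \left(- \frac{3}{4}\right) \left(-2 + 100\right) + 8118 = \left(- \frac{1}{10}\right) \left(- \frac{3}{4}\right) 98 + 8118 = \frac{147}{20} + 8118 = \frac{162507}{20}$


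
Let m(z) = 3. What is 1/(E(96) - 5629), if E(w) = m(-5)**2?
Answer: -1/5620 ≈ -0.00017794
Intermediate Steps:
E(w) = 9 (E(w) = 3**2 = 9)
1/(E(96) - 5629) = 1/(9 - 5629) = 1/(-5620) = -1/5620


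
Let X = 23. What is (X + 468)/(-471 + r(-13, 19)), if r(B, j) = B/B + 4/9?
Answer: -4419/4226 ≈ -1.0457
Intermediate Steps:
r(B, j) = 13/9 (r(B, j) = 1 + 4*(⅑) = 1 + 4/9 = 13/9)
(X + 468)/(-471 + r(-13, 19)) = (23 + 468)/(-471 + 13/9) = 491/(-4226/9) = 491*(-9/4226) = -4419/4226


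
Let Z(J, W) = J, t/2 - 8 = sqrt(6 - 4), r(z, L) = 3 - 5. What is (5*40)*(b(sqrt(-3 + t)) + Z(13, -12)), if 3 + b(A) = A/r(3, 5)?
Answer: 2000 - 100*sqrt(13 + 2*sqrt(2)) ≈ 1602.2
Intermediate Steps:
r(z, L) = -2
t = 16 + 2*sqrt(2) (t = 16 + 2*sqrt(6 - 4) = 16 + 2*sqrt(2) ≈ 18.828)
b(A) = -3 - A/2 (b(A) = -3 + A/(-2) = -3 + A*(-1/2) = -3 - A/2)
(5*40)*(b(sqrt(-3 + t)) + Z(13, -12)) = (5*40)*((-3 - sqrt(-3 + (16 + 2*sqrt(2)))/2) + 13) = 200*((-3 - sqrt(13 + 2*sqrt(2))/2) + 13) = 200*(10 - sqrt(13 + 2*sqrt(2))/2) = 2000 - 100*sqrt(13 + 2*sqrt(2))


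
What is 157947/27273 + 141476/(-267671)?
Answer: 12806452163/2433397061 ≈ 5.2628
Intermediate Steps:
157947/27273 + 141476/(-267671) = 157947*(1/27273) + 141476*(-1/267671) = 52649/9091 - 141476/267671 = 12806452163/2433397061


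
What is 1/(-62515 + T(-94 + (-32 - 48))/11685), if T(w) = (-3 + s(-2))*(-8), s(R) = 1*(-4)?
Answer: -11685/730487719 ≈ -1.5996e-5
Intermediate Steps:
s(R) = -4
T(w) = 56 (T(w) = (-3 - 4)*(-8) = -7*(-8) = 56)
1/(-62515 + T(-94 + (-32 - 48))/11685) = 1/(-62515 + 56/11685) = 1/(-730487719/11685) = -11685/730487719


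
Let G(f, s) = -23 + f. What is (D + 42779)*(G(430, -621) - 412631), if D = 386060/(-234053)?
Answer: -4127255622982848/234053 ≈ -1.7634e+10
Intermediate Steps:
D = -386060/234053 (D = 386060*(-1/234053) = -386060/234053 ≈ -1.6495)
(D + 42779)*(G(430, -621) - 412631) = (-386060/234053 + 42779)*((-23 + 430) - 412631) = 10012167227*(407 - 412631)/234053 = (10012167227/234053)*(-412224) = -4127255622982848/234053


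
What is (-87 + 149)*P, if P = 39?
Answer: 2418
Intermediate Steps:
(-87 + 149)*P = (-87 + 149)*39 = 62*39 = 2418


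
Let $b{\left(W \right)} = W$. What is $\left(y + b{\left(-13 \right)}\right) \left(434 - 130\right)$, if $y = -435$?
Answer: $-136192$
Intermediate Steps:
$\left(y + b{\left(-13 \right)}\right) \left(434 - 130\right) = \left(-435 - 13\right) \left(434 - 130\right) = \left(-448\right) 304 = -136192$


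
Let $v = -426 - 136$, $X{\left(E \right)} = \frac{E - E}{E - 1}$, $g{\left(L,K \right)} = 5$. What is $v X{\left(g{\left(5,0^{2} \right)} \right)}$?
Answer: $0$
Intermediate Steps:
$X{\left(E \right)} = 0$ ($X{\left(E \right)} = \frac{0}{-1 + E} = 0$)
$v = -562$ ($v = -426 - 136 = -562$)
$v X{\left(g{\left(5,0^{2} \right)} \right)} = \left(-562\right) 0 = 0$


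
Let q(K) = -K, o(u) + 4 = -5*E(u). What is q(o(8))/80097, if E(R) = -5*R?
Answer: -196/80097 ≈ -0.0024470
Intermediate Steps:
o(u) = -4 + 25*u (o(u) = -4 - (-25)*u = -4 + 25*u)
q(o(8))/80097 = -(-4 + 25*8)/80097 = -(-4 + 200)*(1/80097) = -1*196*(1/80097) = -196*1/80097 = -196/80097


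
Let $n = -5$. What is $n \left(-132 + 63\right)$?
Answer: $345$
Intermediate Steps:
$n \left(-132 + 63\right) = - 5 \left(-132 + 63\right) = \left(-5\right) \left(-69\right) = 345$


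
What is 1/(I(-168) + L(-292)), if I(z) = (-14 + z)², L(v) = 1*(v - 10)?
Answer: 1/32822 ≈ 3.0467e-5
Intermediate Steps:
L(v) = -10 + v (L(v) = 1*(-10 + v) = -10 + v)
1/(I(-168) + L(-292)) = 1/((-14 - 168)² + (-10 - 292)) = 1/((-182)² - 302) = 1/(33124 - 302) = 1/32822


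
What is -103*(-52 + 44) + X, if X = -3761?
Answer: -2937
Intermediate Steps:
-103*(-52 + 44) + X = -103*(-52 + 44) - 3761 = -103*(-8) - 3761 = 824 - 3761 = -2937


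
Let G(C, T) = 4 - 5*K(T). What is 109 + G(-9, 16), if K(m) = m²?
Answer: -1167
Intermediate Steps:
G(C, T) = 4 - 5*T²
109 + G(-9, 16) = 109 + (4 - 5*16²) = 109 + (4 - 5*256) = 109 + (4 - 1280) = 109 - 1276 = -1167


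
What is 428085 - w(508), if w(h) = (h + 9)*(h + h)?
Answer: -97187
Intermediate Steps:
w(h) = 2*h*(9 + h) (w(h) = (9 + h)*(2*h) = 2*h*(9 + h))
428085 - w(508) = 428085 - 2*508*(9 + 508) = 428085 - 2*508*517 = 428085 - 1*525272 = 428085 - 525272 = -97187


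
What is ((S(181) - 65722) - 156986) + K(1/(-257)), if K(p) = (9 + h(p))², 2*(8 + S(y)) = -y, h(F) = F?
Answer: -29421602349/132098 ≈ -2.2273e+5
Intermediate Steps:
S(y) = -8 - y/2 (S(y) = -8 + (-y)/2 = -8 - y/2)
K(p) = (9 + p)²
((S(181) - 65722) - 156986) + K(1/(-257)) = (((-8 - ½*181) - 65722) - 156986) + (9 + 1/(-257))² = (((-8 - 181/2) - 65722) - 156986) + (9 - 1/257)² = ((-197/2 - 65722) - 156986) + (2312/257)² = (-131641/2 - 156986) + 5345344/66049 = -445613/2 + 5345344/66049 = -29421602349/132098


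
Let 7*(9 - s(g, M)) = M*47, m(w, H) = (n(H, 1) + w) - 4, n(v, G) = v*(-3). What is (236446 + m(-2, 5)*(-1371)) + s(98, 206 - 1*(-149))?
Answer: 1840037/7 ≈ 2.6286e+5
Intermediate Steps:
n(v, G) = -3*v
m(w, H) = -4 + w - 3*H (m(w, H) = (-3*H + w) - 4 = (w - 3*H) - 4 = -4 + w - 3*H)
s(g, M) = 9 - 47*M/7 (s(g, M) = 9 - M*47/7 = 9 - 47*M/7)
(236446 + m(-2, 5)*(-1371)) + s(98, 206 - 1*(-149)) = (236446 + (-4 - 2 - 3*5)*(-1371)) + (9 - 47*(206 - 1*(-149))/7) = (236446 + (-4 - 2 - 15)*(-1371)) + (9 - 47*(206 + 149)/7) = (236446 - 21*(-1371)) + (9 - 47/7*355) = (236446 + 28791) + (9 - 16685/7) = 265237 - 16622/7 = 1840037/7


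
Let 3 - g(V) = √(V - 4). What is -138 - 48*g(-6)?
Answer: -282 + 48*I*√10 ≈ -282.0 + 151.79*I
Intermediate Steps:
g(V) = 3 - √(-4 + V) (g(V) = 3 - √(V - 4) = 3 - √(-4 + V))
-138 - 48*g(-6) = -138 - 48*(3 - √(-4 - 6)) = -138 - 48*(3 - √(-10)) = -138 - 48*(3 - I*√10) = -138 + (-144 + 48*I*√10) = -282 + 48*I*√10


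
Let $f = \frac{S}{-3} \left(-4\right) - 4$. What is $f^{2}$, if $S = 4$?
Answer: $\frac{16}{9} \approx 1.7778$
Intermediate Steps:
$f = \frac{4}{3}$ ($f = \frac{4}{-3} \left(-4\right) - 4 = 4 \left(- \frac{1}{3}\right) \left(-4\right) - 4 = \left(- \frac{4}{3}\right) \left(-4\right) - 4 = \frac{16}{3} - 4 = \frac{4}{3} \approx 1.3333$)
$f^{2} = \left(\frac{4}{3}\right)^{2} = \frac{16}{9}$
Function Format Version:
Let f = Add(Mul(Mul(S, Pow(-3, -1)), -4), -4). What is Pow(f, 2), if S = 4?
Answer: Rational(16, 9) ≈ 1.7778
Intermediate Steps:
f = Rational(4, 3) (f = Add(Mul(Mul(4, Pow(-3, -1)), -4), -4) = Add(Mul(Mul(4, Rational(-1, 3)), -4), -4) = Add(Mul(Rational(-4, 3), -4), -4) = Add(Rational(16, 3), -4) = Rational(4, 3) ≈ 1.3333)
Pow(f, 2) = Pow(Rational(4, 3), 2) = Rational(16, 9)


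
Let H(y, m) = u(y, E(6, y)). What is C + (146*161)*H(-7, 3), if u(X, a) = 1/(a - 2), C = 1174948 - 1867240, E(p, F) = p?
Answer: -1372831/2 ≈ -6.8642e+5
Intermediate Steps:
C = -692292
u(X, a) = 1/(-2 + a)
H(y, m) = 1/4 (H(y, m) = 1/(-2 + 6) = 1/4)
C + (146*161)*H(-7, 3) = -692292 + (146*161)*(1/4) = -692292 + 23506*(1/4) = -692292 + 11753/2 = -1372831/2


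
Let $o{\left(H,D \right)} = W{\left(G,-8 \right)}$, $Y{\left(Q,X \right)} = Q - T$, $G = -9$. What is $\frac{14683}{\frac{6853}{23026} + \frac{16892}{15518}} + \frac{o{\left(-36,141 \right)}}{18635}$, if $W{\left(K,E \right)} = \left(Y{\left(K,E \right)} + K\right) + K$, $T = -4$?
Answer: $\frac{48884187079334941}{4614958178605} \approx 10593.0$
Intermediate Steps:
$Y{\left(Q,X \right)} = 4 + Q$ ($Y{\left(Q,X \right)} = Q - -4 = Q + 4 = 4 + Q$)
$W{\left(K,E \right)} = 4 + 3 K$ ($W{\left(K,E \right)} = \left(\left(4 + K\right) + K\right) + K = \left(4 + 2 K\right) + K = 4 + 3 K$)
$o{\left(H,D \right)} = -23$ ($o{\left(H,D \right)} = 4 + 3 \left(-9\right) = 4 - 27 = -23$)
$\frac{14683}{\frac{6853}{23026} + \frac{16892}{15518}} + \frac{o{\left(-36,141 \right)}}{18635} = \frac{14683}{\frac{6853}{23026} + \frac{16892}{15518}} - \frac{23}{18635} = \frac{14683}{6853 \cdot \frac{1}{23026} + 16892 \cdot \frac{1}{15518}} - \frac{23}{18635} = \frac{14683}{\frac{6853}{23026} + \frac{8446}{7759}} - \frac{23}{18635} = \frac{14683}{\frac{247650023}{178658734}} - \frac{23}{18635} = 14683 \cdot \frac{178658734}{247650023} - \frac{23}{18635} = \frac{2623246191322}{247650023} - \frac{23}{18635} = \frac{48884187079334941}{4614958178605}$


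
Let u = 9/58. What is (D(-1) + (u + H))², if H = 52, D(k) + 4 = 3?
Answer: 8803089/3364 ≈ 2616.9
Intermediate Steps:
D(k) = -1 (D(k) = -4 + 3 = -1)
u = 9/58 (u = 9*(1/58) = 9/58 ≈ 0.15517)
(D(-1) + (u + H))² = (-1 + (9/58 + 52))² = (-1 + 3025/58)² = (2967/58)² = 8803089/3364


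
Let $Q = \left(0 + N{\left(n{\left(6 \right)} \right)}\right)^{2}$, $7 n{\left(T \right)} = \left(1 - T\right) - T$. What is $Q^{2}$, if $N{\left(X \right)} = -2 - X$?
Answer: $\frac{81}{2401} \approx 0.033736$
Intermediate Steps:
$n{\left(T \right)} = \frac{1}{7} - \frac{2 T}{7}$ ($n{\left(T \right)} = \frac{\left(1 - T\right) - T}{7} = \frac{1 - 2 T}{7} = \frac{1}{7} - \frac{2 T}{7}$)
$Q = \frac{9}{49}$ ($Q = \left(0 - \left(\frac{15}{7} - \frac{12}{7}\right)\right)^{2} = \left(0 - \frac{3}{7}\right)^{2} = \left(- \frac{3}{7}\right)^{2} = \frac{9}{49} \approx 0.18367$)
$Q^{2} = \left(\frac{9}{49}\right)^{2} = \frac{81}{2401}$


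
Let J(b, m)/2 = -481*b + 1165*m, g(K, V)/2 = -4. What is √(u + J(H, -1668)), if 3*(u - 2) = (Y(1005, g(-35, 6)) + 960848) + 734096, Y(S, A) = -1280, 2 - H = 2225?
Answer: 2*I*√2662554/3 ≈ 1087.8*I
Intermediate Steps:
H = -2223 (H = 2 - 1*2225 = 2 - 2225 = -2223)
g(K, V) = -8 (g(K, V) = 2*(-4) = -8)
J(b, m) = -962*b + 2330*m (J(b, m) = 2*(-481*b + 1165*m) = -962*b + 2330*m)
u = 1693670/3 (u = 2 + ((-1280 + 960848) + 734096)/3 = 2 + (959568 + 734096)/3 = 2 + (⅓)*1693664 = 2 + 1693664/3 = 1693670/3 ≈ 5.6456e+5)
√(u + J(H, -1668)) = √(1693670/3 + (-962*(-2223) + 2330*(-1668))) = √(1693670/3 + (2138526 - 3886440)) = √(1693670/3 - 1747914) = √(-3550072/3) = 2*I*√2662554/3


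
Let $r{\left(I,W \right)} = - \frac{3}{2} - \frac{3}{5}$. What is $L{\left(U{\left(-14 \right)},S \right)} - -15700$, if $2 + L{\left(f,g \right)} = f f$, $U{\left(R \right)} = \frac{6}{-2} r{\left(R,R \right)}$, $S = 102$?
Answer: $\frac{1573769}{100} \approx 15738.0$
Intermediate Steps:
$r{\left(I,W \right)} = - \frac{21}{10}$ ($r{\left(I,W \right)} = \left(-3\right) \frac{1}{2} - \frac{3}{5} = - \frac{3}{2} - \frac{3}{5} = - \frac{21}{10}$)
$U{\left(R \right)} = \frac{63}{10}$ ($U{\left(R \right)} = \frac{6}{-2} \left(- \frac{21}{10}\right) = 6 \left(- \frac{1}{2}\right) \left(- \frac{21}{10}\right) = \left(-3\right) \left(- \frac{21}{10}\right) = \frac{63}{10}$)
$L{\left(f,g \right)} = -2 + f^{2}$ ($L{\left(f,g \right)} = -2 + f f = -2 + f^{2}$)
$L{\left(U{\left(-14 \right)},S \right)} - -15700 = \left(-2 + \left(\frac{63}{10}\right)^{2}\right) - -15700 = \left(-2 + \frac{3969}{100}\right) + 15700 = \frac{3769}{100} + 15700 = \frac{1573769}{100}$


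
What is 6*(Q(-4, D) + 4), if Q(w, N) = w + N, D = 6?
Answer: 36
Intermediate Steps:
Q(w, N) = N + w
6*(Q(-4, D) + 4) = 6*((6 - 4) + 4) = 6*(2 + 4) = 6*6 = 36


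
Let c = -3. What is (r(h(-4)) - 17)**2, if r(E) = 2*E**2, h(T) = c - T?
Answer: 225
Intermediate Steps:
h(T) = -3 - T
(r(h(-4)) - 17)**2 = (2*(-3 - 1*(-4))**2 - 17)**2 = (2*(-3 + 4)**2 - 17)**2 = (2*1**2 - 17)**2 = (2*1 - 17)**2 = (2 - 17)**2 = (-15)**2 = 225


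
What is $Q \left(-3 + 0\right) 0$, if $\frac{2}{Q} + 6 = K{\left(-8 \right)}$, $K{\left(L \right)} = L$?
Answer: $0$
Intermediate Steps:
$Q = - \frac{1}{7}$ ($Q = \frac{2}{-6 - 8} = \frac{2}{-14} = 2 \left(- \frac{1}{14}\right) = - \frac{1}{7} \approx -0.14286$)
$Q \left(-3 + 0\right) 0 = - \frac{\left(-3 + 0\right) 0}{7} = - \frac{\left(-3\right) 0}{7} = \left(- \frac{1}{7}\right) 0 = 0$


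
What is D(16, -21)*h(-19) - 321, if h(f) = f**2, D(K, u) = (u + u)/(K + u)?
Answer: 13557/5 ≈ 2711.4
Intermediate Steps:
D(K, u) = 2*u/(K + u) (D(K, u) = (2*u)/(K + u) = 2*u/(K + u))
D(16, -21)*h(-19) - 321 = (2*(-21)/(16 - 21))*(-19)**2 - 321 = (2*(-21)/(-5))*361 - 321 = (2*(-21)*(-1/5))*361 - 321 = (42/5)*361 - 321 = 15162/5 - 321 = 13557/5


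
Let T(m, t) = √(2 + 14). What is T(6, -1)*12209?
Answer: 48836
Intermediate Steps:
T(m, t) = 4 (T(m, t) = √16 = 4)
T(6, -1)*12209 = 4*12209 = 48836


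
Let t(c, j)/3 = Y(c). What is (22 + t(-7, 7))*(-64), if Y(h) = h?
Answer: -64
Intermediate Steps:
t(c, j) = 3*c
(22 + t(-7, 7))*(-64) = (22 + 3*(-7))*(-64) = (22 - 21)*(-64) = 1*(-64) = -64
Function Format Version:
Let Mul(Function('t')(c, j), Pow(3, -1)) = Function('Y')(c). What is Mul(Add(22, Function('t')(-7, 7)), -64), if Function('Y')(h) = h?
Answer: -64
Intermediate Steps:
Function('t')(c, j) = Mul(3, c)
Mul(Add(22, Function('t')(-7, 7)), -64) = Mul(Add(22, Mul(3, -7)), -64) = Mul(Add(22, -21), -64) = Mul(1, -64) = -64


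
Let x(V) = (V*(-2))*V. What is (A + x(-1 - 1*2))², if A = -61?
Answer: 6241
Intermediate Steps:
x(V) = -2*V² (x(V) = (-2*V)*V = -2*V²)
(A + x(-1 - 1*2))² = (-61 - 2*(-1 - 1*2)²)² = (-61 - 2*(-1 - 2)²)² = (-61 - 2*(-3)²)² = (-61 - 2*9)² = (-61 - 18)² = (-79)² = 6241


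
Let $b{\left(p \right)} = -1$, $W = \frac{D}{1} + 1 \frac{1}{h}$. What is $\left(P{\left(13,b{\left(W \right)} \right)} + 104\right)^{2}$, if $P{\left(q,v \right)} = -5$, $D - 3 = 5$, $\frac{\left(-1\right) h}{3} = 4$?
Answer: $9801$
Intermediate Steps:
$h = -12$ ($h = \left(-3\right) 4 = -12$)
$D = 8$ ($D = 3 + 5 = 8$)
$W = \frac{95}{12}$ ($W = \frac{8}{1} + 1 \frac{1}{-12} = 8 \cdot 1 + 1 \left(- \frac{1}{12}\right) = 8 - \frac{1}{12} = \frac{95}{12} \approx 7.9167$)
$\left(P{\left(13,b{\left(W \right)} \right)} + 104\right)^{2} = \left(-5 + 104\right)^{2} = 99^{2} = 9801$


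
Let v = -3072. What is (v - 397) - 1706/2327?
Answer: -8074069/2327 ≈ -3469.7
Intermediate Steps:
(v - 397) - 1706/2327 = (-3072 - 397) - 1706/2327 = -3469 - 1706*1/2327 = -3469 - 1706/2327 = -8074069/2327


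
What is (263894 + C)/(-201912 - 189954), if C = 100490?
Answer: -182192/195933 ≈ -0.92987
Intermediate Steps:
(263894 + C)/(-201912 - 189954) = (263894 + 100490)/(-201912 - 189954) = 364384/(-391866) = 364384*(-1/391866) = -182192/195933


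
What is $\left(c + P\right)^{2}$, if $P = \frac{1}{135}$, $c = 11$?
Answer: $\frac{2208196}{18225} \approx 121.16$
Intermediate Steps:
$P = \frac{1}{135} \approx 0.0074074$
$\left(c + P\right)^{2} = \left(11 + \frac{1}{135}\right)^{2} = \left(\frac{1486}{135}\right)^{2} = \frac{2208196}{18225}$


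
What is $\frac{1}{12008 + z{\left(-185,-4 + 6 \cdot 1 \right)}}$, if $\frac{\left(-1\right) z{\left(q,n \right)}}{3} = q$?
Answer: $\frac{1}{12563} \approx 7.9599 \cdot 10^{-5}$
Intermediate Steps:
$z{\left(q,n \right)} = - 3 q$
$\frac{1}{12008 + z{\left(-185,-4 + 6 \cdot 1 \right)}} = \frac{1}{12008 - -555} = \frac{1}{12008 + 555} = \frac{1}{12563}$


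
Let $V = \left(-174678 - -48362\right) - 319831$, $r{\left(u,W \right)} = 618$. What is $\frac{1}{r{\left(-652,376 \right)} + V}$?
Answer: $- \frac{1}{445529} \approx -2.2445 \cdot 10^{-6}$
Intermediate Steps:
$V = -446147$ ($V = \left(-174678 + 48362\right) - 319831 = -126316 - 319831 = -446147$)
$\frac{1}{r{\left(-652,376 \right)} + V} = \frac{1}{618 - 446147} = \frac{1}{-445529} = - \frac{1}{445529}$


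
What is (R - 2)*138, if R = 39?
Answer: 5106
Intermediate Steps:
(R - 2)*138 = (39 - 2)*138 = 37*138 = 5106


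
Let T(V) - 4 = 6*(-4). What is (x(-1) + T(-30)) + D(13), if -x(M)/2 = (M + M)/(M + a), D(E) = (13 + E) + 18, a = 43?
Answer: 506/21 ≈ 24.095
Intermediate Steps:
T(V) = -20 (T(V) = 4 + 6*(-4) = 4 - 24 = -20)
D(E) = 31 + E
x(M) = -4*M/(43 + M) (x(M) = -2*(M + M)/(M + 43) = -2*2*M/(43 + M) = -4*M/(43 + M))
(x(-1) + T(-30)) + D(13) = (-4*(-1)/(43 - 1) - 20) + (31 + 13) = (-4*(-1)/42 - 20) + 44 = (-4*(-1)*1/42 - 20) + 44 = (2/21 - 20) + 44 = -418/21 + 44 = 506/21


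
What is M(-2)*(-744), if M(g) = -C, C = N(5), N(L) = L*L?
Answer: 18600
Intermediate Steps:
N(L) = L²
C = 25 (C = 5² = 25)
M(g) = -25 (M(g) = -1*25 = -25)
M(-2)*(-744) = -25*(-744) = 18600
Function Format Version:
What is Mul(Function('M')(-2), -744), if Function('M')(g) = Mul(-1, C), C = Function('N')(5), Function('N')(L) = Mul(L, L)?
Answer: 18600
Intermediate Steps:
Function('N')(L) = Pow(L, 2)
C = 25 (C = Pow(5, 2) = 25)
Function('M')(g) = -25 (Function('M')(g) = Mul(-1, 25) = -25)
Mul(Function('M')(-2), -744) = Mul(-25, -744) = 18600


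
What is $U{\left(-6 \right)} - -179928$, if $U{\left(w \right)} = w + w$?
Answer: $179916$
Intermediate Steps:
$U{\left(w \right)} = 2 w$
$U{\left(-6 \right)} - -179928 = 2 \left(-6\right) - -179928 = -12 + 179928 = 179916$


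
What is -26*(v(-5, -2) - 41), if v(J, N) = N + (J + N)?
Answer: 1300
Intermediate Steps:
v(J, N) = J + 2*N
-26*(v(-5, -2) - 41) = -26*((-5 + 2*(-2)) - 41) = -26*((-5 - 4) - 41) = -26*(-9 - 41) = -26*(-50) = 1300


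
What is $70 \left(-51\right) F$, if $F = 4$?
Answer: $-14280$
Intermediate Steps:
$70 \left(-51\right) F = 70 \left(-51\right) 4 = \left(-3570\right) 4 = -14280$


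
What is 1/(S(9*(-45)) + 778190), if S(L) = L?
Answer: 1/777785 ≈ 1.2857e-6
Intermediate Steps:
1/(S(9*(-45)) + 778190) = 1/(9*(-45) + 778190) = 1/(-405 + 778190) = 1/777785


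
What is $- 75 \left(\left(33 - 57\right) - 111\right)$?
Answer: $10125$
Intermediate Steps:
$- 75 \left(\left(33 - 57\right) - 111\right) = - 75 \left(-24 - 111\right) = \left(-75\right) \left(-135\right) = 10125$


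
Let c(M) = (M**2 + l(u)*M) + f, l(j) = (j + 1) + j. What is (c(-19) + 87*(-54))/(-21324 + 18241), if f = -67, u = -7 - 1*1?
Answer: 4119/3083 ≈ 1.3360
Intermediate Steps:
u = -8 (u = -7 - 1 = -8)
l(j) = 1 + 2*j (l(j) = (1 + j) + j = 1 + 2*j)
c(M) = -67 + M**2 - 15*M (c(M) = (M**2 + (1 + 2*(-8))*M) - 67 = (M**2 + (1 - 16)*M) - 67 = (M**2 - 15*M) - 67 = -67 + M**2 - 15*M)
(c(-19) + 87*(-54))/(-21324 + 18241) = ((-67 + (-19)**2 - 15*(-19)) + 87*(-54))/(-21324 + 18241) = ((-67 + 361 + 285) - 4698)/(-3083) = (579 - 4698)*(-1/3083) = -4119*(-1/3083) = 4119/3083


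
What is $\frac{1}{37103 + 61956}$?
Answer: $\frac{1}{99059} \approx 1.0095 \cdot 10^{-5}$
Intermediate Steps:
$\frac{1}{37103 + 61956} = \frac{1}{99059}$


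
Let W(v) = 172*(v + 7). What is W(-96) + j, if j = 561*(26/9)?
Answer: -41062/3 ≈ -13687.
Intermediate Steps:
W(v) = 1204 + 172*v (W(v) = 172*(7 + v) = 1204 + 172*v)
j = 4862/3 (j = 561*(26*(⅑)) = 561*(26/9) = 4862/3 ≈ 1620.7)
W(-96) + j = (1204 + 172*(-96)) + 4862/3 = (1204 - 16512) + 4862/3 = -15308 + 4862/3 = -41062/3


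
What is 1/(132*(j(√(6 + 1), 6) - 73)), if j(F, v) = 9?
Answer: -1/8448 ≈ -0.00011837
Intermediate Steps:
1/(132*(j(√(6 + 1), 6) - 73)) = 1/(132*(9 - 73)) = 1/(132*(-64)) = 1/(-8448) = -1/8448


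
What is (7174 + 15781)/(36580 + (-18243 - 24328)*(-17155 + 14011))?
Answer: 22955/133879804 ≈ 0.00017146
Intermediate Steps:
(7174 + 15781)/(36580 + (-18243 - 24328)*(-17155 + 14011)) = 22955/(36580 - 42571*(-3144)) = 22955/(36580 + 133843224) = 22955/133879804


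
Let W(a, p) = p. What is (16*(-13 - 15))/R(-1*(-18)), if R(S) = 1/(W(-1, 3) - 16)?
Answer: 5824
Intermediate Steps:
R(S) = -1/13 (R(S) = 1/(3 - 16) = 1/(-13) = -1/13)
(16*(-13 - 15))/R(-1*(-18)) = (16*(-13 - 15))/(-1/13) = (16*(-28))*(-13) = -448*(-13) = 5824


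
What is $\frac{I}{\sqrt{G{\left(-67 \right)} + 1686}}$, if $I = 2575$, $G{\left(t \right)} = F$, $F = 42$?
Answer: $\frac{2575 \sqrt{3}}{72} \approx 61.945$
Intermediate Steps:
$G{\left(t \right)} = 42$
$\frac{I}{\sqrt{G{\left(-67 \right)} + 1686}} = \frac{2575}{\sqrt{42 + 1686}} = \frac{2575}{\sqrt{1728}} = \frac{2575}{24 \sqrt{3}} = 2575 \frac{\sqrt{3}}{72} = \frac{2575 \sqrt{3}}{72}$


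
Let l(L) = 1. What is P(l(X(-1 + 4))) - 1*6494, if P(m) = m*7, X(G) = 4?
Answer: -6487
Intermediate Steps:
P(m) = 7*m
P(l(X(-1 + 4))) - 1*6494 = 7*1 - 1*6494 = 7 - 6494 = -6487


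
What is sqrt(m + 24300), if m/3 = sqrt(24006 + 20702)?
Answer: sqrt(24300 + 6*sqrt(11177)) ≈ 157.91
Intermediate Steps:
m = 6*sqrt(11177) (m = 3*sqrt(24006 + 20702) = 3*sqrt(44708) = 3*(2*sqrt(11177)) = 6*sqrt(11177) ≈ 634.33)
sqrt(m + 24300) = sqrt(6*sqrt(11177) + 24300) = sqrt(24300 + 6*sqrt(11177))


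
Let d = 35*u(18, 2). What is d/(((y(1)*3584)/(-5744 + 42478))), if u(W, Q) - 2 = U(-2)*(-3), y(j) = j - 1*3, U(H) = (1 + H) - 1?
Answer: -91835/64 ≈ -1434.9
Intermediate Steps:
U(H) = H
y(j) = -3 + j (y(j) = j - 3 = -3 + j)
u(W, Q) = 8 (u(W, Q) = 2 - 2*(-3) = 2 + 6 = 8)
d = 280 (d = 35*8 = 280)
d/(((y(1)*3584)/(-5744 + 42478))) = 280/((((-3 + 1)*3584)/(-5744 + 42478))) = 280/((-2*3584/36734)) = 280/((-7168*1/36734)) = 280/(-3584/18367) = 280*(-18367/3584) = -91835/64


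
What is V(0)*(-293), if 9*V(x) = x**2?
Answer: 0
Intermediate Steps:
V(x) = x**2/9
V(0)*(-293) = ((1/9)*0**2)*(-293) = ((1/9)*0)*(-293) = 0*(-293) = 0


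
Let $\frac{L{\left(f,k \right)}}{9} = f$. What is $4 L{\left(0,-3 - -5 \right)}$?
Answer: $0$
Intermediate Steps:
$L{\left(f,k \right)} = 9 f$
$4 L{\left(0,-3 - -5 \right)} = 4 \cdot 9 \cdot 0 = 4 \cdot 0 = 0$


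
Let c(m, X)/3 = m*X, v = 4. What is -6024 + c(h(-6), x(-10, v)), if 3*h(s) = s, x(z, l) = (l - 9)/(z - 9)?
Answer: -114486/19 ≈ -6025.6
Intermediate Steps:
x(z, l) = (-9 + l)/(-9 + z)
h(s) = s/3
c(m, X) = 3*X*m (c(m, X) = 3*(m*X) = 3*(X*m) = 3*X*m)
-6024 + c(h(-6), x(-10, v)) = -6024 + 3*((-9 + 4)/(-9 - 10))*((1/3)*(-6)) = -6024 + 3*(-5/(-19))*(-2) = -6024 + 3*(-1/19*(-5))*(-2) = -6024 + 3*(5/19)*(-2) = -6024 - 30/19 = -114486/19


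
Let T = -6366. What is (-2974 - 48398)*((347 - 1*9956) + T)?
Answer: 820667700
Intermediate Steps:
(-2974 - 48398)*((347 - 1*9956) + T) = (-2974 - 48398)*((347 - 1*9956) - 6366) = -51372*((347 - 9956) - 6366) = -51372*(-9609 - 6366) = -51372*(-15975) = 820667700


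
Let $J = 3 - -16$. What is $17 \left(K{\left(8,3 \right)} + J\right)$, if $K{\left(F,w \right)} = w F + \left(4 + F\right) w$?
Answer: $1343$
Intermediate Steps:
$K{\left(F,w \right)} = F w + w \left(4 + F\right)$
$J = 19$ ($J = 3 + 16 = 19$)
$17 \left(K{\left(8,3 \right)} + J\right) = 17 \left(2 \cdot 3 \left(2 + 8\right) + 19\right) = 17 \left(2 \cdot 3 \cdot 10 + 19\right) = 17 \left(60 + 19\right) = 17 \cdot 79 = 1343$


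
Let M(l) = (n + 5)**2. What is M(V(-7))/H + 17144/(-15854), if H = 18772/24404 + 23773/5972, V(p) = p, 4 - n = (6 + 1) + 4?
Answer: -328232480892/1371891558163 ≈ -0.23926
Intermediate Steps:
n = -7 (n = 4 - ((6 + 1) + 4) = 4 - (7 + 4) = 4 - 1*11 = 4 - 11 = -7)
H = 173065669/36435172 (H = 18772*(1/24404) + 23773*(1/5972) = 4693/6101 + 23773/5972 = 173065669/36435172 ≈ 4.7500)
M(l) = 4 (M(l) = (-7 + 5)**2 = (-2)**2 = 4)
M(V(-7))/H + 17144/(-15854) = 4/(173065669/36435172) + 17144/(-15854) = 4*(36435172/173065669) + 17144*(-1/15854) = 145740688/173065669 - 8572/7927 = -328232480892/1371891558163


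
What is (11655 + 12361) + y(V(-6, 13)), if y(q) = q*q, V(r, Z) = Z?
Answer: 24185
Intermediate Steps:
y(q) = q**2
(11655 + 12361) + y(V(-6, 13)) = (11655 + 12361) + 13**2 = 24016 + 169 = 24185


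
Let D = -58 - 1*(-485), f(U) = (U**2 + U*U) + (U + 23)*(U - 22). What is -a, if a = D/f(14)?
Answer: -427/96 ≈ -4.4479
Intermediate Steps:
f(U) = 2*U**2 + (-22 + U)*(23 + U) (f(U) = (U**2 + U**2) + (23 + U)*(-22 + U) = 2*U**2 + (-22 + U)*(23 + U))
D = 427 (D = -58 + 485 = 427)
a = 427/96 (a = 427/(-506 + 14 + 3*14**2) = 427/(-506 + 14 + 3*196) = 427/(-506 + 14 + 588) = 427/96 ≈ 4.4479)
-a = -1*427/96 = -427/96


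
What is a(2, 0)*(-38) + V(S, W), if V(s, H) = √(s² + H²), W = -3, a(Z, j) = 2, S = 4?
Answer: -71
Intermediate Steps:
V(s, H) = √(H² + s²)
a(2, 0)*(-38) + V(S, W) = 2*(-38) + √((-3)² + 4²) = -76 + √(9 + 16) = -76 + √25 = -76 + 5 = -71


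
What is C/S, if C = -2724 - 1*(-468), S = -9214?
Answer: 1128/4607 ≈ 0.24484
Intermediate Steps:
C = -2256 (C = -2724 + 468 = -2256)
C/S = -2256/(-9214) = -2256*(-1/9214) = 1128/4607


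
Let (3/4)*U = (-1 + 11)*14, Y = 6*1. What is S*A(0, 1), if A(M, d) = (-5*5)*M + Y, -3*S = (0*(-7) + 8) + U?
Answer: -1168/3 ≈ -389.33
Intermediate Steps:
Y = 6
U = 560/3 (U = 4*((-1 + 11)*14)/3 = 4*(10*14)/3 = (4/3)*140 = 560/3 ≈ 186.67)
S = -584/9 (S = -((0*(-7) + 8) + 560/3)/3 = -((0 + 8) + 560/3)/3 = -(8 + 560/3)/3 = -1/3*584/3 = -584/9 ≈ -64.889)
A(M, d) = 6 - 25*M (A(M, d) = (-5*5)*M + 6 = -25*M + 6 = 6 - 25*M)
S*A(0, 1) = -584*(6 - 25*0)/9 = -584*(6 + 0)/9 = -584/9*6 = -1168/3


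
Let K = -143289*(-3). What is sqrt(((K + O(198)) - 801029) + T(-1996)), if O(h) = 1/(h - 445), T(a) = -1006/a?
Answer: I*sqrt(22553705764918874)/246506 ≈ 609.23*I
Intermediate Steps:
O(h) = 1/(-445 + h)
K = 429867
sqrt(((K + O(198)) - 801029) + T(-1996)) = sqrt(((429867 + 1/(-445 + 198)) - 801029) - 1006/(-1996)) = sqrt(((429867 + 1/(-247)) - 801029) - 1006*(-1/1996)) = sqrt(((429867 - 1/247) - 801029) + 503/998) = sqrt((106177148/247 - 801029) + 503/998) = sqrt(-91677015/247 + 503/998) = sqrt(-91493536729/246506) = I*sqrt(22553705764918874)/246506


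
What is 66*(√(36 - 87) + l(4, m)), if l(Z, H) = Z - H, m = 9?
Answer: -330 + 66*I*√51 ≈ -330.0 + 471.33*I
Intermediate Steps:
66*(√(36 - 87) + l(4, m)) = 66*(√(36 - 87) + (4 - 1*9)) = 66*(√(-51) + (4 - 9)) = 66*(I*√51 - 5) = 66*(-5 + I*√51) = -330 + 66*I*√51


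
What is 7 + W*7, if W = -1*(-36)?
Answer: 259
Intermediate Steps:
W = 36
7 + W*7 = 7 + 36*7 = 7 + 252 = 259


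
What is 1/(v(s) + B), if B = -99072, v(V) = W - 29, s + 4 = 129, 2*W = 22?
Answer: -1/99090 ≈ -1.0092e-5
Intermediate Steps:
W = 11 (W = (1/2)*22 = 11)
s = 125 (s = -4 + 129 = 125)
v(V) = -18 (v(V) = 11 - 29 = -18)
1/(v(s) + B) = 1/(-18 - 99072) = 1/(-99090) = -1/99090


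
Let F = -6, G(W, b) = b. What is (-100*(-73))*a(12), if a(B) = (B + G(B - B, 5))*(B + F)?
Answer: 744600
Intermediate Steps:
a(B) = (-6 + B)*(5 + B) (a(B) = (B + 5)*(B - 6) = (5 + B)*(-6 + B) = (-6 + B)*(5 + B))
(-100*(-73))*a(12) = (-100*(-73))*(-30 + 12² - 1*12) = 7300*(-30 + 144 - 12) = 7300*102 = 744600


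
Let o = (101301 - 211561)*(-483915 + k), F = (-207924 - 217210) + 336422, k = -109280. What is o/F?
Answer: -16351420175/22178 ≈ -7.3728e+5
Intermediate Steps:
F = -88712 (F = -425134 + 336422 = -88712)
o = 65405680700 (o = (101301 - 211561)*(-483915 - 109280) = -110260*(-593195) = 65405680700)
o/F = 65405680700/(-88712) = 65405680700*(-1/88712) = -16351420175/22178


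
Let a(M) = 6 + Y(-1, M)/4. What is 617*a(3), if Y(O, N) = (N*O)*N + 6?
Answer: 12957/4 ≈ 3239.3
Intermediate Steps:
Y(O, N) = 6 + O*N**2 (Y(O, N) = O*N**2 + 6 = 6 + O*N**2)
a(M) = 15/2 - M**2/4 (a(M) = 6 + (6 - M**2)/4 = 6 + (3/2 - M**2/4) = 15/2 - M**2/4)
617*a(3) = 617*(15/2 - 1/4*3**2) = 617*(15/2 - 1/4*9) = 617*(15/2 - 9/4) = 617*(21/4) = 12957/4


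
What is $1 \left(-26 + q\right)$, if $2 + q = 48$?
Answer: $20$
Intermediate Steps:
$q = 46$ ($q = -2 + 48 = 46$)
$1 \left(-26 + q\right) = 1 \left(-26 + 46\right) = 1 \cdot 20 = 20$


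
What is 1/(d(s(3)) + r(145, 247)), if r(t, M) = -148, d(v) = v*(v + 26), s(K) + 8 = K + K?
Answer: -1/196 ≈ -0.0051020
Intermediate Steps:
s(K) = -8 + 2*K (s(K) = -8 + (K + K) = -8 + 2*K)
d(v) = v*(26 + v)
1/(d(s(3)) + r(145, 247)) = 1/((-8 + 2*3)*(26 + (-8 + 2*3)) - 148) = 1/((-8 + 6)*(26 + (-8 + 6)) - 148) = 1/(-2*(26 - 2) - 148) = 1/(-2*24 - 148) = 1/(-48 - 148) = 1/(-196) = -1/196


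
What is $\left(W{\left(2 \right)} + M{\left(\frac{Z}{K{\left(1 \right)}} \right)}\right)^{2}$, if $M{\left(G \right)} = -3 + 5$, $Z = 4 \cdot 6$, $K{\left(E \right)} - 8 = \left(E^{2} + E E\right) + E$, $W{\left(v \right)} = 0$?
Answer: $4$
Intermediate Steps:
$K{\left(E \right)} = 8 + E + 2 E^{2}$ ($K{\left(E \right)} = 8 + \left(\left(E^{2} + E E\right) + E\right) = 8 + \left(\left(E^{2} + E^{2}\right) + E\right) = 8 + \left(2 E^{2} + E\right) = 8 + \left(E + 2 E^{2}\right) = 8 + E + 2 E^{2}$)
$Z = 24$
$M{\left(G \right)} = 2$
$\left(W{\left(2 \right)} + M{\left(\frac{Z}{K{\left(1 \right)}} \right)}\right)^{2} = \left(0 + 2\right)^{2} = 2^{2} = 4$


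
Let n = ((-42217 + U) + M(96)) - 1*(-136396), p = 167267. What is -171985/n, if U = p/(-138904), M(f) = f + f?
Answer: -23889404440/13108342117 ≈ -1.8225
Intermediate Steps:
M(f) = 2*f
U = -167267/138904 (U = 167267/(-138904) = 167267*(-1/138904) = -167267/138904 ≈ -1.2042)
n = 13108342117/138904 (n = ((-42217 - 167267/138904) + 2*96) - 1*(-136396) = (-5864277435/138904 + 192) + 136396 = -5837607867/138904 + 136396 = 13108342117/138904 ≈ 94370.)
-171985/n = -171985/13108342117/138904 = -171985*138904/13108342117 = -23889404440/13108342117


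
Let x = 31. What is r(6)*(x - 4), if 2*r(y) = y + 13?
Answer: 513/2 ≈ 256.50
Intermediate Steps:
r(y) = 13/2 + y/2 (r(y) = (y + 13)/2 = (13 + y)/2 = 13/2 + y/2)
r(6)*(x - 4) = (13/2 + (½)*6)*(31 - 4) = (13/2 + 3)*27 = (19/2)*27 = 513/2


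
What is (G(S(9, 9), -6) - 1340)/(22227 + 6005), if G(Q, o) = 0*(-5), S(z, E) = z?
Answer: -335/7058 ≈ -0.047464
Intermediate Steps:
G(Q, o) = 0
(G(S(9, 9), -6) - 1340)/(22227 + 6005) = (0 - 1340)/(22227 + 6005) = -1340/28232 = -1340*1/28232 = -335/7058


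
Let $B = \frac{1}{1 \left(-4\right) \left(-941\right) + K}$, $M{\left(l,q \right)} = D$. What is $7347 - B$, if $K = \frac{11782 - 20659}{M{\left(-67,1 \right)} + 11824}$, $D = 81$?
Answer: $\frac{329156924516}{44801543} \approx 7347.0$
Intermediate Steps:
$M{\left(l,q \right)} = 81$
$K = - \frac{8877}{11905}$ ($K = \frac{11782 - 20659}{81 + 11824} = - \frac{8877}{11905} \approx -0.74565$)
$B = \frac{11905}{44801543}$ ($B = \frac{1}{1 \left(-4\right) \left(-941\right) - \frac{8877}{11905}} = \frac{1}{\left(-4\right) \left(-941\right) - \frac{8877}{11905}} = \frac{1}{3764 - \frac{8877}{11905}} = \frac{1}{\frac{44801543}{11905}} = \frac{11905}{44801543} \approx 0.00026573$)
$7347 - B = 7347 - \frac{11905}{44801543} = \frac{329156924516}{44801543}$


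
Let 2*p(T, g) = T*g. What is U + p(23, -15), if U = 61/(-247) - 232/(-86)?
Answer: -3612187/21242 ≈ -170.05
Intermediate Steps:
p(T, g) = T*g/2 (p(T, g) = (T*g)/2 = T*g/2)
U = 26029/10621 (U = 61*(-1/247) - 232*(-1/86) = -61/247 + 116/43 = 26029/10621 ≈ 2.4507)
U + p(23, -15) = 26029/10621 + (½)*23*(-15) = 26029/10621 - 345/2 = -3612187/21242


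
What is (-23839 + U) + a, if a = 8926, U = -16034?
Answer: -30947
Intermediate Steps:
(-23839 + U) + a = (-23839 - 16034) + 8926 = -39873 + 8926 = -30947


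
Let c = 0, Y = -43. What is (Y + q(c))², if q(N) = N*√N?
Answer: 1849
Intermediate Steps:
q(N) = N^(3/2)
(Y + q(c))² = (-43 + 0^(3/2))² = (-43 + 0)² = (-43)² = 1849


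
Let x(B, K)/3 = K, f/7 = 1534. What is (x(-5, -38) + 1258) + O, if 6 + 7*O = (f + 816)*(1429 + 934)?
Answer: 27310104/7 ≈ 3.9014e+6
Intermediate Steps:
f = 10738 (f = 7*1534 = 10738)
x(B, K) = 3*K
O = 27302096/7 (O = -6/7 + ((10738 + 816)*(1429 + 934))/7 = -6/7 + (11554*2363)/7 = -6/7 + (⅐)*27302102 = -6/7 + 27302102/7 = 27302096/7 ≈ 3.9003e+6)
(x(-5, -38) + 1258) + O = (3*(-38) + 1258) + 27302096/7 = (-114 + 1258) + 27302096/7 = 1144 + 27302096/7 = 27310104/7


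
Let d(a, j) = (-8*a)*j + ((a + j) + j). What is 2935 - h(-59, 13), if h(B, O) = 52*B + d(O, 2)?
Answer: 6194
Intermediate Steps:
d(a, j) = a + 2*j - 8*a*j (d(a, j) = -8*a*j + (a + 2*j) = a + 2*j - 8*a*j)
h(B, O) = 4 - 15*O + 52*B (h(B, O) = 52*B + (O + 2*2 - 8*O*2) = 52*B + (O + 4 - 16*O) = 52*B + (4 - 15*O) = 4 - 15*O + 52*B)
2935 - h(-59, 13) = 2935 - (4 - 15*13 + 52*(-59)) = 2935 - (4 - 195 - 3068) = 2935 - 1*(-3259) = 2935 + 3259 = 6194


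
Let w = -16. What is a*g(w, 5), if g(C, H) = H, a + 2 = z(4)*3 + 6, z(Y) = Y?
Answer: 80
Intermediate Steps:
a = 16 (a = -2 + (4*3 + 6) = -2 + (12 + 6) = -2 + 18 = 16)
a*g(w, 5) = 16*5 = 80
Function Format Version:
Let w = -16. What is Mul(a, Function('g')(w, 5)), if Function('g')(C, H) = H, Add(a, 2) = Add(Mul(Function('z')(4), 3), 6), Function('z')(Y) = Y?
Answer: 80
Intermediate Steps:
a = 16 (a = Add(-2, Add(Mul(4, 3), 6)) = Add(-2, Add(12, 6)) = Add(-2, 18) = 16)
Mul(a, Function('g')(w, 5)) = Mul(16, 5) = 80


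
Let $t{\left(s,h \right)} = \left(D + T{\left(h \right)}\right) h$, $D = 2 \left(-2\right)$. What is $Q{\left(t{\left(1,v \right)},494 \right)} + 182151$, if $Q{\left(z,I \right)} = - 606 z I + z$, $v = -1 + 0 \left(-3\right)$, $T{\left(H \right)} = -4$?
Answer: $-2212753$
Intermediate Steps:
$D = -4$
$v = -1$ ($v = -1 + 0 = -1$)
$t{\left(s,h \right)} = - 8 h$ ($t{\left(s,h \right)} = \left(-4 - 4\right) h = - 8 h$)
$Q{\left(z,I \right)} = z - 606 I z$ ($Q{\left(z,I \right)} = - 606 I z + z = z - 606 I z$)
$Q{\left(t{\left(1,v \right)},494 \right)} + 182151 = \left(-8\right) \left(-1\right) \left(1 - 299364\right) + 182151 = 8 \left(1 - 299364\right) + 182151 = 8 \left(-299363\right) + 182151 = -2394904 + 182151 = -2212753$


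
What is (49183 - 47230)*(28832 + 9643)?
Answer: 75141675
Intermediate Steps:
(49183 - 47230)*(28832 + 9643) = 1953*38475 = 75141675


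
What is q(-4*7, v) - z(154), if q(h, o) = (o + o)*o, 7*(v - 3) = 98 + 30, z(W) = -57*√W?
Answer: 44402/49 + 57*√154 ≈ 1613.5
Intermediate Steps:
v = 149/7 (v = 3 + (98 + 30)/7 = 3 + (⅐)*128 = 3 + 128/7 = 149/7 ≈ 21.286)
q(h, o) = 2*o² (q(h, o) = (2*o)*o = 2*o²)
q(-4*7, v) - z(154) = 2*(149/7)² - (-57)*√154 = 2*(22201/49) + 57*√154 = 44402/49 + 57*√154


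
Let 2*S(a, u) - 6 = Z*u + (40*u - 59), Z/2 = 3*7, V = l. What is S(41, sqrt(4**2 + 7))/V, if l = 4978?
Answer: -53/9956 + 41*sqrt(23)/4978 ≈ 0.034176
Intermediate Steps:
V = 4978
Z = 42 (Z = 2*(3*7) = 2*21 = 42)
S(a, u) = -53/2 + 41*u (S(a, u) = 3 + (42*u + (40*u - 59))/2 = 3 + (42*u + (-59 + 40*u))/2 = 3 + (-59 + 82*u)/2 = 3 + (-59/2 + 41*u) = -53/2 + 41*u)
S(41, sqrt(4**2 + 7))/V = (-53/2 + 41*sqrt(4**2 + 7))/4978 = (-53/2 + 41*sqrt(16 + 7))*(1/4978) = (-53/2 + 41*sqrt(23))*(1/4978) = -53/9956 + 41*sqrt(23)/4978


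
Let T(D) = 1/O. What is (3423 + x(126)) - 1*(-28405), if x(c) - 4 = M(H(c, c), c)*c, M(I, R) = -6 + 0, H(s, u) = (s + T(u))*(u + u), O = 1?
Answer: 31076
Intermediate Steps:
T(D) = 1 (T(D) = 1/1 = 1)
H(s, u) = 2*u*(1 + s) (H(s, u) = (s + 1)*(u + u) = (1 + s)*(2*u) = 2*u*(1 + s))
M(I, R) = -6
x(c) = 4 - 6*c
(3423 + x(126)) - 1*(-28405) = (3423 + (4 - 6*126)) - 1*(-28405) = (3423 + (4 - 756)) + 28405 = (3423 - 752) + 28405 = 2671 + 28405 = 31076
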